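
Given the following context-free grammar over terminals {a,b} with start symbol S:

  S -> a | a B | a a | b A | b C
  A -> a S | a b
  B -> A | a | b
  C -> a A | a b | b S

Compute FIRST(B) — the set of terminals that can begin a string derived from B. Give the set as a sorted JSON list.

FIRST iteration:
iter 1:
  A via A→a S: +{a}
  B via B→A: +{a}
  B via B→b: +{b}
  C via C→a A: +{a}
  C via C→b S: +{b}
  S via S→a: +{a}
  S via S→b A: +{b}
  S: {a,b}  A: {a}  B: {a,b}  C: {a,b}
iter 2: — fixpoint
  S: {a,b}  A: {a}  B: {a,b}  C: {a,b}

FIRST(B) = ["a", "b"]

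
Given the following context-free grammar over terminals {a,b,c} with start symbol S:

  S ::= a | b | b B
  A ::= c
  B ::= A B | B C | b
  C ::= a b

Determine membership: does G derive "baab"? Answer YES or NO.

CNF form of G:
  S -> T1 B | a | b
  A -> c
  B -> A B | B C | b
  C -> T0 T1
  T0 -> a
  T1 -> b

CYK fill:
  cell(0,0) b: {B,S,T1}  orig:{B,S}
  cell(1,1) a: {S,T0}  orig:{S}
  cell(2,2) a: {S,T0}  orig:{S}
  cell(3,3) b: {B,S,T1}  orig:{B,S}
  cell(0,1) ba: ∅
  cell(1,2) aa: ∅
  cell(2,3) ab: {C}
  cell(0,2) baa: ∅
  cell(1,3) aab: ∅
  cell(0,3) baab: ∅

S ∉ T[0,3] ⇒ NO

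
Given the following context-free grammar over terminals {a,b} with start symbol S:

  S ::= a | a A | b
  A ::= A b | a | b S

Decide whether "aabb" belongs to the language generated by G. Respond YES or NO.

CNF form of G:
  S -> T1 A | a | b
  A -> A T0 | T0 S | a
  T0 -> b
  T1 -> a

Fill CYK table bottom-up:
  cell(0,0) a: {A,S,T1}  orig:{A,S}
  cell(1,1) a: {A,S,T1}  orig:{A,S}
  cell(2,2) b: {S,T0}  orig:{S}
  cell(3,3) b: {S,T0}  orig:{S}
  cell(0,1) aa: {S}
  cell(1,2) ab: {A}
  cell(2,3) bb: {A}
  cell(0,2) aab: {S}
  cell(1,3) abb: {A,S}
  cell(0,3) aabb: {S}

S ∈ T[0,3] ⇒ YES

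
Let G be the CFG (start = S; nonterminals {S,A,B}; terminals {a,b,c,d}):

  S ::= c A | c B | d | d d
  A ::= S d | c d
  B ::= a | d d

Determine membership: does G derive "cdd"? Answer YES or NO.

CNF form of G:
  S -> T0 T0 | T1 A | T1 B | d
  A -> S T0 | T1 T0
  B -> T0 T0 | a
  T0 -> d
  T1 -> c

CYK table (by increasing span):
  cell(0,0) c: {T1}  orig:{}
  cell(1,1) d: {S,T0}  orig:{S}
  cell(2,2) d: {S,T0}  orig:{S}
  cell(0,1) cd: {A}
  cell(1,2) dd: {A,B,S}
  cell(0,2) cdd: {S}

S ∈ T[0,2] ⇒ YES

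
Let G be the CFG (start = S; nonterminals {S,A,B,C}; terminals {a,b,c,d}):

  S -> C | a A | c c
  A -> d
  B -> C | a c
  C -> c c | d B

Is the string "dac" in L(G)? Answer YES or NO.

Convert to CNF:
  S -> T0 A | T1 T1 | T2 B
  A -> d
  B -> T0 T1 | T1 T1 | T2 B
  C -> T1 T1 | T2 B
  T0 -> a
  T1 -> c
  T2 -> d

Fill CYK table bottom-up:
  cell(0,0) d: {A,T2}  orig:{A}
  cell(1,1) a: {T0}  orig:{}
  cell(2,2) c: {T1}  orig:{}
  cell(0,1) da: ∅
  cell(1,2) ac: {B}
  cell(0,2) dac: {B,C,S}

S ∈ T[0,2] ⇒ YES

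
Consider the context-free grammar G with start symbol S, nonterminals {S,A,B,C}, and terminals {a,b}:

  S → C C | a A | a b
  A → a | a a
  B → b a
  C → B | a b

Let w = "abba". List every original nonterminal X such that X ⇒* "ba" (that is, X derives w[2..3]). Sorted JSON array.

CNF form of G:
  S -> C C | T0 A | T0 T1
  A -> T0 T0 | a
  B -> T1 T0
  C -> T0 T1 | T1 T0
  T0 -> a
  T1 -> b

Fill CYK table bottom-up, restricted to cells inside w[2..3]:
  T[2,2] 'b' = {T1}  orig:{}
  T[3,3] 'a' = {A,T0}  orig:{A}
  T[2,3] 'ba' = {B,C}

Original NTs in T[2,3] deriving "ba": ["B", "C"]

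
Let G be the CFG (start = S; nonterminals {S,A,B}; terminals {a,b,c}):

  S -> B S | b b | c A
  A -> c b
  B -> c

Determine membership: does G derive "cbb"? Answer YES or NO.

Convert to CNF:
  S -> B S | T0 A | T1 T1
  A -> T0 T1
  B -> c
  T0 -> c
  T1 -> b

Fill CYK table bottom-up:
  [0..0]={B,T0}  "c"  orig:{B}
  [1..1]={T1}  "b"  orig:{}
  [2..2]={T1}  "b"  orig:{}
  [0..1]={A}  "cb"
  [1..2]={S}  "bb"
  [0..2]={S}  "cbb"

S ∈ T[0,2] ⇒ YES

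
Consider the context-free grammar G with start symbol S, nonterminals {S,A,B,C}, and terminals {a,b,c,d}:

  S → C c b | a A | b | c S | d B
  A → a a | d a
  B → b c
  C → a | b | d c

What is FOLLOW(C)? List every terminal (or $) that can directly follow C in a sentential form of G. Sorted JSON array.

FIRST sets, iterate to fixpoint:
[1]
  A via A→a a: +{a}
  A via A→d a: +{d}
  B via B→b c: +{b}
  C via C→a: +{a}
  C via C→b: +{b}
  C via C→d c: +{d}
  S via S→C c b: +{a,b,d}
  S via S→c S: +{c}
  FIRST[S]={a,b,c,d}  FIRST[A]={a,d}  FIRST[B]={b}  FIRST[C]={a,b,d}
[2] (no change)
  FIRST[S]={a,b,c,d}  FIRST[A]={a,d}  FIRST[B]={b}  FIRST[C]={a,b,d}

Compute FOLLOW by fixpoint:
seed FOLLOW(S) with $
iter 1:
  S→C c b: FOLLOW(C) ⊇ FIRST(c) = {c}; new: +{c}
  S→a A: FOLLOW(A) ⊇ FOLLOW(S) ⊇ {$}; new: +{$}
  S→d B: FOLLOW(B) ⊇ FOLLOW(S) ⊇ {$}; new: +{$}
  S: {$}  A: {$}  B: {$}  C: {c}
iter 2: (stable)
  S: {$}  A: {$}  B: {$}  C: {c}

FOLLOW(C) = ["c"]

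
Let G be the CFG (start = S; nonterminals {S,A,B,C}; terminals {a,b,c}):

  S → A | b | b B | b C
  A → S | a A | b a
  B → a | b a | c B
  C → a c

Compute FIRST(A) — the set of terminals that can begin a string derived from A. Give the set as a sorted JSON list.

FIRST iteration:
pass 1:
  A via A→a A: +{a}
  A via A→b a: +{b}
  B via B→a: +{a}
  B via B→b a: +{b}
  B via B→c B: +{c}
  C via C→a c: +{a}
  S via S→A: +{a,b}
  S: {a,b}  A: {a,b}  B: {a,b,c}  C: {a}
pass 2: (stable)
  S: {a,b}  A: {a,b}  B: {a,b,c}  C: {a}

FIRST(A) = ["a", "b"]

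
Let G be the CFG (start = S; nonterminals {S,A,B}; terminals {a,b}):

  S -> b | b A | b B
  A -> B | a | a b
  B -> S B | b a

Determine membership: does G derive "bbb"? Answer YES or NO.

CNF form of G:
  S -> T1 A | T1 B | b
  A -> S B | T0 T1 | T1 T0 | a
  B -> S B | T1 T0
  T0 -> a
  T1 -> b

Fill CYK table bottom-up:
  T[0,0] 'b' = {S,T1}  orig:{S}
  T[1,1] 'b' = {S,T1}  orig:{S}
  T[2,2] 'b' = {S,T1}  orig:{S}
  T[0,1] 'bb' = ∅
  T[1,2] 'bb' = ∅
  T[0,2] 'bbb' = ∅

S ∉ T[0,2] ⇒ NO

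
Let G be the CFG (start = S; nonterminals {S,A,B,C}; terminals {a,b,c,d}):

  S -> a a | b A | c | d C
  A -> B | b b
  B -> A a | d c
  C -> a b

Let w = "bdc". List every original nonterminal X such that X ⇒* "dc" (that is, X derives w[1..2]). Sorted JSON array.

Convert to CNF:
  S -> T0 T0 | T1 A | T2 C | c
  A -> A T0 | T1 T1 | T2 T3
  B -> A T0 | T2 T3
  C -> T0 T1
  T0 -> a
  T1 -> b
  T2 -> d
  T3 -> c

CYK fill, restricted to cells inside w[1..2]:
  cell(1,1) d: {T2}  orig:{}
  cell(2,2) c: {S,T3}  orig:{S}
  cell(1,2) dc: {A,B}

Original NTs in T[1,2] deriving "dc": ["A", "B"]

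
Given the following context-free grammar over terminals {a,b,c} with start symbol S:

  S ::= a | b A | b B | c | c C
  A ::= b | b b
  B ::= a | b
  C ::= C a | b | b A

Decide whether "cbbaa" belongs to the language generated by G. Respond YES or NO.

CNF form of G:
  S -> T0 A | T0 B | T2 C | a | c
  A -> T0 T0 | b
  B -> a | b
  C -> C T1 | T0 A | b
  T0 -> b
  T1 -> a
  T2 -> c

CYK table (by increasing span):
  [0..0]={S,T2}  "c"  orig:{S}
  [1..1]={A,B,C,T0}  "b"  orig:{A,B,C}
  [2..2]={A,B,C,T0}  "b"  orig:{A,B,C}
  [3..3]={B,S,T1}  "a"  orig:{B,S}
  [4..4]={B,S,T1}  "a"  orig:{B,S}
  [0..1]={S}  "cb"
  [1..2]={A,C,S}  "bb"
  [2..3]={C,S}  "ba"
  [3..4]=∅  "aa"
  [0..2]={S}  "cbb"
  [1..3]={C}  "bba"
  [2..4]={C}  "baa"
  [0..3]={S}  "cbba"
  [1..4]={C}  "bbaa"
  [0..4]={S}  "cbbaa"

S ∈ T[0,4] ⇒ YES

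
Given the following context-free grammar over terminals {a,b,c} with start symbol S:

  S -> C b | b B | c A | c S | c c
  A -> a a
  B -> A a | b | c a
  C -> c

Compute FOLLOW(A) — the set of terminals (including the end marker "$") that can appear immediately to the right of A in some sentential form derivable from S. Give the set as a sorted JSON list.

FIRST iteration:
round 1:
  A via A→a a: +{a}
  B via B→A a: +{a}
  B via B→b: +{b}
  B via B→c a: +{c}
  C via C→c: +{c}
  S via S→C b: +{c}
  S via S→b B: +{b}
  FIRST[S]={b,c}  FIRST[A]={a}  FIRST[B]={a,b,c}  FIRST[C]={c}
round 2: done
  FIRST[S]={b,c}  FIRST[A]={a}  FIRST[B]={a,b,c}  FIRST[C]={c}

FOLLOW sets:
seed FOLLOW(S) with $
[1]
  B→A a: FOLLOW(A) ⊇ FIRST(a) = {a}; new: +{a}
  S→C b: FOLLOW(C) ⊇ FIRST(b) = {b}; new: +{b}
  S→b B: FOLLOW(B) ⊇ FOLLOW(S) ⊇ {$}; new: +{$}
  S→c A: FOLLOW(A) ⊇ FOLLOW(S) ⊇ {$}; new: +{$}
  FOLLOW(S)={$}  FOLLOW(A)={$,a}  FOLLOW(B)={$}  FOLLOW(C)={b}
[2] done
  FOLLOW(S)={$}  FOLLOW(A)={$,a}  FOLLOW(B)={$}  FOLLOW(C)={b}

FOLLOW(A) = ["$", "a"]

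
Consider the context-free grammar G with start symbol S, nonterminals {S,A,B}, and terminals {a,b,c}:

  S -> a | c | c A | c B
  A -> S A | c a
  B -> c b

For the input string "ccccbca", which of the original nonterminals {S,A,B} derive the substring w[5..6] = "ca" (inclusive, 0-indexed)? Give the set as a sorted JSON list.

Convert to CNF:
  S -> T0 A | T0 B | a | c
  A -> S A | T0 T1
  B -> T0 T2
  T0 -> c
  T1 -> a
  T2 -> b

CYK table (by increasing span) (cells [i..j] with 5 ≤ i ≤ j ≤ 6 only):
  T[5,5] 'c' = {S,T0}  orig:{S}
  T[6,6] 'a' = {S,T1}  orig:{S}
  T[5,6] 'ca' = {A}

Original NTs in T[5,6] deriving "ca": ["A"]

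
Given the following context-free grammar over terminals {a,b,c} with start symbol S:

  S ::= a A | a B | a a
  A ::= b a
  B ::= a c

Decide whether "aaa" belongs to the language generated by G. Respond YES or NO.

CNF form of G:
  S -> T1 A | T1 B | T1 T1
  A -> T0 T1
  B -> T1 T2
  T0 -> b
  T1 -> a
  T2 -> c

CYK table (by increasing span):
  [0..0]={T1}  "a"  orig:{}
  [1..1]={T1}  "a"  orig:{}
  [2..2]={T1}  "a"  orig:{}
  [0..1]={S}  "aa"
  [1..2]={S}  "aa"
  [0..2]=∅  "aaa"

S ∉ T[0,2] ⇒ NO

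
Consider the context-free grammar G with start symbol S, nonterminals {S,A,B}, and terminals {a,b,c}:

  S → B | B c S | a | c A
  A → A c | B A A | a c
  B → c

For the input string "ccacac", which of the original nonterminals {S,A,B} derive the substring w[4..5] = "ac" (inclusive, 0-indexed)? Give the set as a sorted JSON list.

Convert to CNF:
  S -> B X3 | T0 A | a | c
  A -> A T0 | B X2 | T1 T0
  B -> c
  T0 -> c
  T1 -> a
  X2 -> A A
  X3 -> T0 S

Fill CYK table bottom-up, restricted to cells inside w[4..5]:
  T[4,4] 'a' = {S,T1}  orig:{S}
  T[5,5] 'c' = {B,S,T0}  orig:{B,S}
  T[4,5] 'ac' = {A}

Original NTs in T[4,5] deriving "ac": ["A"]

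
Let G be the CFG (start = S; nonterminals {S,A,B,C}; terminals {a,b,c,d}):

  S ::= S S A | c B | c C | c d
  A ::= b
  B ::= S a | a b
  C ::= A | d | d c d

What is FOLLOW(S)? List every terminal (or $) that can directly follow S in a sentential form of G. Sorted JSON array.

Compute FIRST by fixpoint:
pass 1:
  A via A→b: +{b}
  B via B→a b: +{a}
  C via C→A: +{b}
  C via C→d: +{d}
  S via S→c B: +{c}
  FIRST[S]={c}  FIRST[A]={b}  FIRST[B]={a}  FIRST[C]={b,d}
pass 2:
  B via B→S a: +{c}
  FIRST[S]={c}  FIRST[A]={b}  FIRST[B]={a,c}  FIRST[C]={b,d}
pass 3: (no change)
  FIRST[S]={c}  FIRST[A]={b}  FIRST[B]={a,c}  FIRST[C]={b,d}

FOLLOW sets:
FOLLOW(S) := {$}
pass 1:
  B→S a: FOLLOW(S) ⊇ FIRST(a) = {a}; new: +{a}
  S→S S A: FOLLOW(S) ⊇ FIRST(S) = {c}; new: +{c}
  S→S S A: FOLLOW(S) ⊇ FIRST(A) = {b}; new: +{b}
  S→S S A: FOLLOW(A) ⊇ FOLLOW(S) ⊇ {$,a,b,c}; new: +{$,a,b,c}
  S→c B: FOLLOW(B) ⊇ FOLLOW(S) ⊇ {$,a,b,c}; new: +{$,a,b,c}
  S→c C: FOLLOW(C) ⊇ FOLLOW(S) ⊇ {$,a,b,c}; new: +{$,a,b,c}
  FOLLOW[S]={$,a,b,c}  FOLLOW[A]={$,a,b,c}  FOLLOW[B]={$,a,b,c}  FOLLOW[C]={$,a,b,c}
pass 2: — fixpoint
  FOLLOW[S]={$,a,b,c}  FOLLOW[A]={$,a,b,c}  FOLLOW[B]={$,a,b,c}  FOLLOW[C]={$,a,b,c}

FOLLOW(S) = ["$", "a", "b", "c"]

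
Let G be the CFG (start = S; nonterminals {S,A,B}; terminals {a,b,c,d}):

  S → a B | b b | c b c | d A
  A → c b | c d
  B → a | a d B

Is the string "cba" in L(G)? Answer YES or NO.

Convert to CNF:
  S -> T0 X5 | T1 T1 | T2 A | T3 B
  A -> T0 T1 | T0 T2
  B -> T3 X4 | a
  T0 -> c
  T1 -> b
  T2 -> d
  T3 -> a
  X4 -> T2 B
  X5 -> T1 T0

CYK table (by increasing span):
  cell(0,0) c: {T0}  orig:{}
  cell(1,1) b: {T1}  orig:{}
  cell(2,2) a: {B,T3}  orig:{B}
  cell(0,1) cb: {A}
  cell(1,2) ba: ∅
  cell(0,2) cba: ∅

S ∉ T[0,2] ⇒ NO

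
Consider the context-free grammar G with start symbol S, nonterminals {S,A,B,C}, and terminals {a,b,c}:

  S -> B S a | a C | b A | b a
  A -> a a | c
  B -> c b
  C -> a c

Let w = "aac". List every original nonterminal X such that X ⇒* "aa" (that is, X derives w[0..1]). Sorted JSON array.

CNF form of G:
  S -> B X3 | T0 C | T2 A | T2 T0
  A -> T0 T0 | c
  B -> T1 T2
  C -> T0 T1
  T0 -> a
  T1 -> c
  T2 -> b
  X3 -> S T0

CYK fill, restricted to cells inside w[0..1]:
  [0..0]={T0}  "a"  orig:{}
  [1..1]={T0}  "a"  orig:{}
  [0..1]={A}  "aa"

Original NTs in T[0,1] deriving "aa": ["A"]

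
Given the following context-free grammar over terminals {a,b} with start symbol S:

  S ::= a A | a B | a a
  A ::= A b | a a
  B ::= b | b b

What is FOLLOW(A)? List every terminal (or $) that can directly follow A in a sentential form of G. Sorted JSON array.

FIRST sets, iterate to fixpoint:
[1]
  A via A→a a: +{a}
  B via B→b: +{b}
  S via S→a A: +{a}
  FIRST[S]={a}  FIRST[A]={a}  FIRST[B]={b}
[2] done
  FIRST[S]={a}  FIRST[A]={a}  FIRST[B]={b}

FOLLOW sets:
seed FOLLOW(S) with $
round 1:
  A→A b: FOLLOW(A) ⊇ FIRST(b) = {b}; new: +{b}
  S→a A: FOLLOW(A) ⊇ FOLLOW(S) ⊇ {$}; new: +{$}
  S→a B: FOLLOW(B) ⊇ FOLLOW(S) ⊇ {$}; new: +{$}
  FOLLOW[S]={$}  FOLLOW[A]={$,b}  FOLLOW[B]={$}
round 2: — fixpoint
  FOLLOW[S]={$}  FOLLOW[A]={$,b}  FOLLOW[B]={$}

FOLLOW(A) = ["$", "b"]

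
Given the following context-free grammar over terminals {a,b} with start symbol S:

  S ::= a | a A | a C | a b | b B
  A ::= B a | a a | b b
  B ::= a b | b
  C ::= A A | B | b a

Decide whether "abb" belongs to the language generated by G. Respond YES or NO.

Convert to CNF:
  S -> T0 A | T0 C | T0 T1 | T1 B | a
  A -> B T0 | T0 T0 | T1 T1
  B -> T0 T1 | b
  C -> A A | T0 T1 | T1 T0 | b
  T0 -> a
  T1 -> b

CYK table (by increasing span):
  [0..0]={S,T0}  "a"  orig:{S}
  [1..1]={B,C,T1}  "b"  orig:{B,C}
  [2..2]={B,C,T1}  "b"  orig:{B,C}
  [0..1]={B,C,S}  "ab"
  [1..2]={A,S}  "bb"
  [0..2]={S}  "abb"

S ∈ T[0,2] ⇒ YES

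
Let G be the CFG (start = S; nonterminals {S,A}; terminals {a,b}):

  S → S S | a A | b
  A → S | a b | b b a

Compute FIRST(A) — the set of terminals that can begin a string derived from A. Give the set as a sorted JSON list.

FIRST iteration:
[1]
  A via A→a b: +{a}
  A via A→b b a: +{b}
  S via S→a A: +{a}
  S via S→b: +{b}
  FIRST(S)={a,b}  FIRST(A)={a,b}
[2] done
  FIRST(S)={a,b}  FIRST(A)={a,b}

FIRST(A) = ["a", "b"]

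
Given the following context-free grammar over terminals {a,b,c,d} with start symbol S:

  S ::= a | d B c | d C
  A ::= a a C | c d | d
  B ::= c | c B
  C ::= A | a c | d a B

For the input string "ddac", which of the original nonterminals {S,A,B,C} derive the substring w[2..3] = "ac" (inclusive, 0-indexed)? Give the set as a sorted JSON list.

Convert to CNF:
  S -> T2 C | T2 X6 | a
  A -> T0 X3 | T1 T2 | d
  B -> T1 B | c
  C -> T0 T1 | T0 X4 | T1 T2 | T2 X5 | d
  T0 -> a
  T1 -> c
  T2 -> d
  X3 -> T0 C
  X4 -> T0 C
  X5 -> T0 B
  X6 -> B T1

CYK table (by increasing span) (cells [i..j] with 2 ≤ i ≤ j ≤ 3 only):
  [2..2]={S,T0}  "a"  orig:{S}
  [3..3]={B,T1}  "c"  orig:{B}
  [2..3]={C,X5}  "ac"  orig:{C}

Original NTs in T[2,3] deriving "ac": ["C"]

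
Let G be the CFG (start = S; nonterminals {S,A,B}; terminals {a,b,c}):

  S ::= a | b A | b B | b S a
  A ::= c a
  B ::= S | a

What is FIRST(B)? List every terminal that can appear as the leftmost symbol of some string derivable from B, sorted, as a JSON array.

FIRST sets, iterate to fixpoint:
[1]
  A via A→c a: +{c}
  B via B→a: +{a}
  S via S→a: +{a}
  S via S→b A: +{b}
  S: {a,b}  A: {c}  B: {a}
[2]
  B via B→S: +{b}
  S: {a,b}  A: {c}  B: {a,b}
[3] done
  S: {a,b}  A: {c}  B: {a,b}

FIRST(B) = ["a", "b"]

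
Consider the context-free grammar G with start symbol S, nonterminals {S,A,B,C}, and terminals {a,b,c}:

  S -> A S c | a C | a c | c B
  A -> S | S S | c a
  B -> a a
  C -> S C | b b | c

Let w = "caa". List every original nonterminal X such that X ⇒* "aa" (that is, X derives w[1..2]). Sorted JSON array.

CNF form of G:
  S -> A X4 | T0 B | T1 C | T1 T0
  A -> A X3 | S S | T0 B | T0 T1 | T1 C | T1 T0
  B -> T1 T1
  C -> S C | T2 T2 | c
  T0 -> c
  T1 -> a
  T2 -> b
  X3 -> S T0
  X4 -> S T0

CYK table (by increasing span), restricted to cells inside w[1..2]:
  [1..1]={T1}  "a"  orig:{}
  [2..2]={T1}  "a"  orig:{}
  [1..2]={B}  "aa"

Original NTs in T[1,2] deriving "aa": ["B"]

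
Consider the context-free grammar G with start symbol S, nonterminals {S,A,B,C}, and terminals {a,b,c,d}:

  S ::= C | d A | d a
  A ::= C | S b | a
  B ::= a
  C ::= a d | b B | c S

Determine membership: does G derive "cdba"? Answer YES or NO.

Convert to CNF:
  S -> T0 B | T1 T2 | T2 A | T2 T1 | T3 S
  A -> S T0 | T0 B | T1 T2 | T3 S | a
  B -> a
  C -> T0 B | T1 T2 | T3 S
  T0 -> b
  T1 -> a
  T2 -> d
  T3 -> c

CYK fill:
  T[0,0] 'c' = {T3}  orig:{}
  T[1,1] 'd' = {T2}  orig:{}
  T[2,2] 'b' = {T0}  orig:{}
  T[3,3] 'a' = {A,B,T1}  orig:{A,B}
  T[0,1] 'cd' = ∅
  T[1,2] 'db' = ∅
  T[2,3] 'ba' = {A,C,S}
  T[0,2] 'cdb' = ∅
  T[1,3] 'dba' = {S}
  T[0,3] 'cdba' = {A,C,S}

S ∈ T[0,3] ⇒ YES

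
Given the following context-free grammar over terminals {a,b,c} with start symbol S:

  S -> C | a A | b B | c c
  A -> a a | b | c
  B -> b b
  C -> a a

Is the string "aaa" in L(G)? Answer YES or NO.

CNF form of G:
  S -> T0 A | T0 T0 | T1 B | T2 T2
  A -> T0 T0 | b | c
  B -> T1 T1
  C -> T0 T0
  T0 -> a
  T1 -> b
  T2 -> c

CYK table (by increasing span):
  [0..0]={T0}  "a"  orig:{}
  [1..1]={T0}  "a"  orig:{}
  [2..2]={T0}  "a"  orig:{}
  [0..1]={A,C,S}  "aa"
  [1..2]={A,C,S}  "aa"
  [0..2]={S}  "aaa"

S ∈ T[0,2] ⇒ YES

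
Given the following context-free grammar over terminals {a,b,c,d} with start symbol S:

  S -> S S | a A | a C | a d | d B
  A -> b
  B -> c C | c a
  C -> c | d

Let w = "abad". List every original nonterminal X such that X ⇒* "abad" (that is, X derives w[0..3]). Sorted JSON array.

Convert to CNF:
  S -> S S | T1 A | T1 C | T1 T2 | T2 B
  A -> b
  B -> T0 C | T0 T1
  C -> c | d
  T0 -> c
  T1 -> a
  T2 -> d

CYK table (by increasing span) — only the sub-triangle for w[0..3]:
  cell(0,0) a: {T1}  orig:{}
  cell(1,1) b: {A}
  cell(2,2) a: {T1}  orig:{}
  cell(3,3) d: {C,T2}  orig:{C}
  cell(0,1) ab: {S}
  cell(1,2) ba: ∅
  cell(2,3) ad: {S}
  cell(0,2) aba: ∅
  cell(1,3) bad: ∅
  cell(0,3) abad: {S}

Original NTs in T[0,3] deriving "abad": ["S"]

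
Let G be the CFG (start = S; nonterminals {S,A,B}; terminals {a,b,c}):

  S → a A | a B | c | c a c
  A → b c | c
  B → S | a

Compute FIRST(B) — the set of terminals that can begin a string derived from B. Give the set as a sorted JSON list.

FIRST iteration:
pass 1:
  A via A→b c: +{b}
  A via A→c: +{c}
  B via B→a: +{a}
  S via S→a A: +{a}
  S via S→c: +{c}
  FIRST[S]={a,c}  FIRST[A]={b,c}  FIRST[B]={a}
pass 2:
  B via B→S: +{c}
  FIRST[S]={a,c}  FIRST[A]={b,c}  FIRST[B]={a,c}
pass 3: (no change)
  FIRST[S]={a,c}  FIRST[A]={b,c}  FIRST[B]={a,c}

FIRST(B) = ["a", "c"]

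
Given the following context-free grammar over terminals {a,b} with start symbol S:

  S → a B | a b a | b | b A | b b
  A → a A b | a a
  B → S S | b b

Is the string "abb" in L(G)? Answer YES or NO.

Convert to CNF:
  S -> T0 B | T0 X3 | T1 A | T1 T1 | b
  A -> T0 T0 | T0 X2
  B -> S S | T1 T1
  T0 -> a
  T1 -> b
  X2 -> A T1
  X3 -> T1 T0

CYK table (by increasing span):
  cell(0,0) a: {T0}  orig:{}
  cell(1,1) b: {S,T1}  orig:{S}
  cell(2,2) b: {S,T1}  orig:{S}
  cell(0,1) ab: ∅
  cell(1,2) bb: {B,S}
  cell(0,2) abb: {S}

S ∈ T[0,2] ⇒ YES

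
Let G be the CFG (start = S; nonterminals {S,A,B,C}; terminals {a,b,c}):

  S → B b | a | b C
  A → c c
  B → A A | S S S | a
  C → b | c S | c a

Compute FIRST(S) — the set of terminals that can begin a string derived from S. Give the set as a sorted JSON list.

Compute FIRST by fixpoint:
pass 1:
  A via A→c c: +{c}
  B via B→A A: +{c}
  B via B→a: +{a}
  C via C→b: +{b}
  C via C→c S: +{c}
  S via S→B b: +{a,c}
  S via S→b C: +{b}
  S: {a,b,c}  A: {c}  B: {a,c}  C: {b,c}
pass 2:
  B via B→S S S: +{b}
  S: {a,b,c}  A: {c}  B: {a,b,c}  C: {b,c}
pass 3: done
  S: {a,b,c}  A: {c}  B: {a,b,c}  C: {b,c}

FIRST(S) = ["a", "b", "c"]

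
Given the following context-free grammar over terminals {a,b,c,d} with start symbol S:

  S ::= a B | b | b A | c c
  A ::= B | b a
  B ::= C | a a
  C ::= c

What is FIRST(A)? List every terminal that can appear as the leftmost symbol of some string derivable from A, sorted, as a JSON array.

Compute FIRST by fixpoint:
pass 1:
  A via A→b a: +{b}
  B via B→a a: +{a}
  C via C→c: +{c}
  S via S→a B: +{a}
  S via S→b: +{b}
  S via S→c c: +{c}
  S: {a,b,c}  A: {b}  B: {a}  C: {c}
pass 2:
  A via A→B: +{a}
  B via B→C: +{c}
  S: {a,b,c}  A: {a,b}  B: {a,c}  C: {c}
pass 3:
  A via A→B: +{c}
  S: {a,b,c}  A: {a,b,c}  B: {a,c}  C: {c}
pass 4: (stable)
  S: {a,b,c}  A: {a,b,c}  B: {a,c}  C: {c}

FIRST(A) = ["a", "b", "c"]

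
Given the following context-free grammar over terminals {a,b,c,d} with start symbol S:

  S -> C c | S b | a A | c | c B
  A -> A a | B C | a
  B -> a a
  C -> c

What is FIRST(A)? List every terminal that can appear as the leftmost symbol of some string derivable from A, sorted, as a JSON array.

Compute FIRST by fixpoint:
round 1:
  A via A→a: +{a}
  B via B→a a: +{a}
  C via C→c: +{c}
  S via S→C c: +{c}
  S via S→a A: +{a}
  S: {a,c}  A: {a}  B: {a}  C: {c}
round 2: (stable)
  S: {a,c}  A: {a}  B: {a}  C: {c}

FIRST(A) = ["a"]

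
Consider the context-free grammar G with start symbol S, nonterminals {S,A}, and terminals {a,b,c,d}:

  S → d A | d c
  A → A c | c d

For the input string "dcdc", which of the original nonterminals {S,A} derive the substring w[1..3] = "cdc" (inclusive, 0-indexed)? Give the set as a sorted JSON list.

CNF form of G:
  S -> T1 A | T1 T0
  A -> A T0 | T0 T1
  T0 -> c
  T1 -> d

CYK fill (cells [i..j] with 1 ≤ i ≤ j ≤ 3 only):
  T[1,1] 'c' = {T0}  orig:{}
  T[2,2] 'd' = {T1}  orig:{}
  T[3,3] 'c' = {T0}  orig:{}
  T[1,2] 'cd' = {A}
  T[2,3] 'dc' = {S}
  T[1,3] 'cdc' = {A}

Original NTs in T[1,3] deriving "cdc": ["A"]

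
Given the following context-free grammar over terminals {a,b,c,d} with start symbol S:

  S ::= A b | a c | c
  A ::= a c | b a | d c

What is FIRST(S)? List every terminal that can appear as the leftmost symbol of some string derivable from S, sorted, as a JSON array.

FIRST iteration:
round 1:
  A via A→a c: +{a}
  A via A→b a: +{b}
  A via A→d c: +{d}
  S via S→A b: +{a,b,d}
  S via S→c: +{c}
  S: {a,b,c,d}  A: {a,b,d}
round 2: (no change)
  S: {a,b,c,d}  A: {a,b,d}

FIRST(S) = ["a", "b", "c", "d"]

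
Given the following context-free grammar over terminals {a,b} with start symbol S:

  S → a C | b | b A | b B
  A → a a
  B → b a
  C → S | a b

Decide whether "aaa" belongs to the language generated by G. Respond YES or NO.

Convert to CNF:
  S -> T0 C | T1 A | T1 B | b
  A -> T0 T0
  B -> T1 T0
  C -> T0 C | T0 T1 | T1 A | T1 B | b
  T0 -> a
  T1 -> b

CYK fill:
  [0..0]={T0}  "a"  orig:{}
  [1..1]={T0}  "a"  orig:{}
  [2..2]={T0}  "a"  orig:{}
  [0..1]={A}  "aa"
  [1..2]={A}  "aa"
  [0..2]=∅  "aaa"

S ∉ T[0,2] ⇒ NO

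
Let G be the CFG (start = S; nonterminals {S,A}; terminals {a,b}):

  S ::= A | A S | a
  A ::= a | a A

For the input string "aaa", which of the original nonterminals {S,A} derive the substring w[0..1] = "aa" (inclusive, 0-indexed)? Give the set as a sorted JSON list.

CNF form of G:
  S -> A S | T0 A | a
  A -> T0 A | a
  T0 -> a

Fill CYK table bottom-up (cells [i..j] with 0 ≤ i ≤ j ≤ 1 only):
  [0..0]={A,S,T0}  "a"  orig:{A,S}
  [1..1]={A,S,T0}  "a"  orig:{A,S}
  [0..1]={A,S}  "aa"

Original NTs in T[0,1] deriving "aa": ["A", "S"]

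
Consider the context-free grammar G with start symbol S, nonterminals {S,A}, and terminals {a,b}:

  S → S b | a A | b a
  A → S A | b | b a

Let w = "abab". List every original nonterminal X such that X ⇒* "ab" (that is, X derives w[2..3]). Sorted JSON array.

CNF form of G:
  S -> S T0 | T0 T1 | T1 A
  A -> S A | T0 T1 | b
  T0 -> b
  T1 -> a

CYK table (by increasing span) — only the sub-triangle for w[2..3]:
  cell(2,2) a: {T1}  orig:{}
  cell(3,3) b: {A,T0}  orig:{A}
  cell(2,3) ab: {S}

Original NTs in T[2,3] deriving "ab": ["S"]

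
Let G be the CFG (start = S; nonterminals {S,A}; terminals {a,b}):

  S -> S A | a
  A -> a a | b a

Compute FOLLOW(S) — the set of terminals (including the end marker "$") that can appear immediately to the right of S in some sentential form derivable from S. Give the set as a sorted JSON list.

FIRST sets, iterate to fixpoint:
[1]
  A via A→a a: +{a}
  A via A→b a: +{b}
  S via S→a: +{a}
  S: {a}  A: {a,b}
[2] (no change)
  S: {a}  A: {a,b}

FOLLOW sets:
seed FOLLOW(S) with $
[1]
  S→S A: FOLLOW(S) ⊇ FIRST(A) = {a,b}; new: +{a,b}
  S→S A: FOLLOW(A) ⊇ FOLLOW(S) ⊇ {$,a,b}; new: +{$,a,b}
  FOLLOW(S)={$,a,b}  FOLLOW(A)={$,a,b}
[2] — fixpoint
  FOLLOW(S)={$,a,b}  FOLLOW(A)={$,a,b}

FOLLOW(S) = ["$", "a", "b"]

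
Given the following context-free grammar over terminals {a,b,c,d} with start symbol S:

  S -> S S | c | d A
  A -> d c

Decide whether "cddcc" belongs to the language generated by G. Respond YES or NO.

Convert to CNF:
  S -> S S | T0 A | c
  A -> T0 T1
  T0 -> d
  T1 -> c

CYK table (by increasing span):
  T[0,0] 'c' = {S,T1}  orig:{S}
  T[1,1] 'd' = {T0}  orig:{}
  T[2,2] 'd' = {T0}  orig:{}
  T[3,3] 'c' = {S,T1}  orig:{S}
  T[4,4] 'c' = {S,T1}  orig:{S}
  T[0,1] 'cd' = ∅
  T[1,2] 'dd' = ∅
  T[2,3] 'dc' = {A}
  T[3,4] 'cc' = {S}
  T[0,2] 'cdd' = ∅
  T[1,3] 'ddc' = {S}
  T[2,4] 'dcc' = ∅
  T[0,3] 'cddc' = {S}
  T[1,4] 'ddcc' = {S}
  T[0,4] 'cddcc' = {S}

S ∈ T[0,4] ⇒ YES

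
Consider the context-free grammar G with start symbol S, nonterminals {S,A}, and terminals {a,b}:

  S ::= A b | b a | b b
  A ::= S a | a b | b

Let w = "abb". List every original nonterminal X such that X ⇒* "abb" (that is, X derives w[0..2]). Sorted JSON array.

Convert to CNF:
  S -> A T1 | T1 T0 | T1 T1
  A -> S T0 | T0 T1 | b
  T0 -> a
  T1 -> b

CYK fill (cells [i..j] with 0 ≤ i ≤ j ≤ 2 only):
  [0..0]={T0}  "a"  orig:{}
  [1..1]={A,T1}  "b"  orig:{A}
  [2..2]={A,T1}  "b"  orig:{A}
  [0..1]={A}  "ab"
  [1..2]={S}  "bb"
  [0..2]={S}  "abb"

Original NTs in T[0,2] deriving "abb": ["S"]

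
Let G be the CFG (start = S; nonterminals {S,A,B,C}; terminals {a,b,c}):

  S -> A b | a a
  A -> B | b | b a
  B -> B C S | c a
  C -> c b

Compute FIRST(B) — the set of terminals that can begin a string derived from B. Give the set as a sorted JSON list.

FIRST iteration:
iter 1:
  A via A→b: +{b}
  B via B→c a: +{c}
  C via C→c b: +{c}
  S via S→A b: +{b}
  S via S→a a: +{a}
  FIRST(S)={a,b}  FIRST(A)={b}  FIRST(B)={c}  FIRST(C)={c}
iter 2:
  A via A→B: +{c}
  S via S→A b: +{c}
  FIRST(S)={a,b,c}  FIRST(A)={b,c}  FIRST(B)={c}  FIRST(C)={c}
iter 3: done
  FIRST(S)={a,b,c}  FIRST(A)={b,c}  FIRST(B)={c}  FIRST(C)={c}

FIRST(B) = ["c"]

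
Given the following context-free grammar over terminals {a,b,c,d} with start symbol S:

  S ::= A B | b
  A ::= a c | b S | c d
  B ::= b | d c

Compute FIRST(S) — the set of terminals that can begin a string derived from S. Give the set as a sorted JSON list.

Compute FIRST by fixpoint:
round 1:
  A via A→a c: +{a}
  A via A→b S: +{b}
  A via A→c d: +{c}
  B via B→b: +{b}
  B via B→d c: +{d}
  S via S→A B: +{a,b,c}
  FIRST(S)={a,b,c}  FIRST(A)={a,b,c}  FIRST(B)={b,d}
round 2: — fixpoint
  FIRST(S)={a,b,c}  FIRST(A)={a,b,c}  FIRST(B)={b,d}

FIRST(S) = ["a", "b", "c"]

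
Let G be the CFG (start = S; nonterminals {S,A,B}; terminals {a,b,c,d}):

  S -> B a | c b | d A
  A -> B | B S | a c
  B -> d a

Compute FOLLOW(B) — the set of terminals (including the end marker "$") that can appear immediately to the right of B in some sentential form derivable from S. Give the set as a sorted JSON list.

FIRST sets, iterate to fixpoint:
pass 1:
  A via A→a c: +{a}
  B via B→d a: +{d}
  S via S→B a: +{d}
  S via S→c b: +{c}
  FIRST[S]={c,d}  FIRST[A]={a}  FIRST[B]={d}
pass 2:
  A via A→B: +{d}
  FIRST[S]={c,d}  FIRST[A]={a,d}  FIRST[B]={d}
pass 3: (no change)
  FIRST[S]={c,d}  FIRST[A]={a,d}  FIRST[B]={d}

FOLLOW iteration:
FOLLOW(S) := {$}
[1]
  A→B S: FOLLOW(B) ⊇ FIRST(S) = {c,d}; new: +{c,d}
  S→B a: FOLLOW(B) ⊇ FIRST(a) = {a}; new: +{a}
  S→d A: FOLLOW(A) ⊇ FOLLOW(S) ⊇ {$}; new: +{$}
  FOLLOW(S)={$}  FOLLOW(A)={$}  FOLLOW(B)={a,c,d}
[2]
  A→B: FOLLOW(B) ⊇ FOLLOW(A) ⊇ {$}; new: +{$}
  FOLLOW(S)={$}  FOLLOW(A)={$}  FOLLOW(B)={$,a,c,d}
[3] (no change)
  FOLLOW(S)={$}  FOLLOW(A)={$}  FOLLOW(B)={$,a,c,d}

FOLLOW(B) = ["$", "a", "c", "d"]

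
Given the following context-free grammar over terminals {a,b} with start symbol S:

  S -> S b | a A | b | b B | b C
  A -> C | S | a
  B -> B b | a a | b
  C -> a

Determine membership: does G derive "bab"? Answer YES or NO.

Convert to CNF:
  S -> S T0 | T0 B | T0 C | T1 A | b
  A -> S T0 | T0 B | T0 C | T1 A | a | b
  B -> B T0 | T1 T1 | b
  C -> a
  T0 -> b
  T1 -> a

CYK table (by increasing span):
  T[0,0] 'b' = {A,B,S,T0}  orig:{A,B,S}
  T[1,1] 'a' = {A,C,T1}  orig:{A,C}
  T[2,2] 'b' = {A,B,S,T0}  orig:{A,B,S}
  T[0,1] 'ba' = {A,S}
  T[1,2] 'ab' = {A,S}
  T[0,2] 'bab' = {A,S}

S ∈ T[0,2] ⇒ YES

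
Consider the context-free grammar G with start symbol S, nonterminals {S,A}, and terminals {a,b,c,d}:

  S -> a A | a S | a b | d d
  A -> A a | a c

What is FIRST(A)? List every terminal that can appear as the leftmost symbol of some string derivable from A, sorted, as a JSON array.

Compute FIRST by fixpoint:
iter 1:
  A via A→a c: +{a}
  S via S→a A: +{a}
  S via S→d d: +{d}
  FIRST[S]={a,d}  FIRST[A]={a}
iter 2: (no change)
  FIRST[S]={a,d}  FIRST[A]={a}

FIRST(A) = ["a"]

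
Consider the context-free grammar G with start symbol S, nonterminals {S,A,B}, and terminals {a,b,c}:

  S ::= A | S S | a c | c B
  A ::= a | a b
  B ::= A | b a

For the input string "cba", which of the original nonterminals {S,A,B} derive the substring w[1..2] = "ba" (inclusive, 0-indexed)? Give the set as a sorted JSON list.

CNF form of G:
  S -> S S | T0 T1 | T0 T2 | T2 B | a
  A -> T0 T1 | a
  B -> T0 T1 | T1 T0 | a
  T0 -> a
  T1 -> b
  T2 -> c

CYK table (by increasing span) (cells [i..j] with 1 ≤ i ≤ j ≤ 2 only):
  [1..1]={T1}  "b"  orig:{}
  [2..2]={A,B,S,T0}  "a"  orig:{A,B,S}
  [1..2]={B}  "ba"

Original NTs in T[1,2] deriving "ba": ["B"]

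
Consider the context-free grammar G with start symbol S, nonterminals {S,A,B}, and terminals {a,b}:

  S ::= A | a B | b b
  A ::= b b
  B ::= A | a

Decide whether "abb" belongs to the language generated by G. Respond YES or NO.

Convert to CNF:
  S -> T0 T0 | T1 B
  A -> T0 T0
  B -> T0 T0 | a
  T0 -> b
  T1 -> a

CYK table (by increasing span):
  T[0,0] 'a' = {B,T1}  orig:{B}
  T[1,1] 'b' = {T0}  orig:{}
  T[2,2] 'b' = {T0}  orig:{}
  T[0,1] 'ab' = ∅
  T[1,2] 'bb' = {A,B,S}
  T[0,2] 'abb' = {S}

S ∈ T[0,2] ⇒ YES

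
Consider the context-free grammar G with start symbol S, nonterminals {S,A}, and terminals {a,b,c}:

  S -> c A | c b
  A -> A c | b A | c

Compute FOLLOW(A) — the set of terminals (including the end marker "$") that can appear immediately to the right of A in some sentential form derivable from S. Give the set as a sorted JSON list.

FIRST sets, iterate to fixpoint:
iter 1:
  A via A→b A: +{b}
  A via A→c: +{c}
  S via S→c A: +{c}
  S: {c}  A: {b,c}
iter 2: (stable)
  S: {c}  A: {b,c}

FOLLOW iteration:
FOLLOW(S) := {$}
round 1:
  A→A c: FOLLOW(A) ⊇ FIRST(c) = {c}; new: +{c}
  S→c A: FOLLOW(A) ⊇ FOLLOW(S) ⊇ {$}; new: +{$}
  S: {$}  A: {$,c}
round 2: (stable)
  S: {$}  A: {$,c}

FOLLOW(A) = ["$", "c"]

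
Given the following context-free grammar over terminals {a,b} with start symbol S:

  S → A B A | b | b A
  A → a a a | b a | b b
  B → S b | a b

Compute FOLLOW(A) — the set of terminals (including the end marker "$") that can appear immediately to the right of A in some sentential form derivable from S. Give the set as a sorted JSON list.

FIRST sets, iterate to fixpoint:
[1]
  A via A→a a a: +{a}
  A via A→b a: +{b}
  B via B→a b: +{a}
  S via S→A B A: +{a,b}
  FIRST[S]={a,b}  FIRST[A]={a,b}  FIRST[B]={a}
[2]
  B via B→S b: +{b}
  FIRST[S]={a,b}  FIRST[A]={a,b}  FIRST[B]={a,b}
[3] (stable)
  FIRST[S]={a,b}  FIRST[A]={a,b}  FIRST[B]={a,b}

Compute FOLLOW by fixpoint:
initialize: $ ∈ FOLLOW(S)
round 1:
  B→S b: FOLLOW(S) ⊇ FIRST(b) = {b}; new: +{b}
  S→A B A: FOLLOW(A) ⊇ FIRST(B) = {a,b}; new: +{a,b}
  S→A B A: FOLLOW(B) ⊇ FIRST(A) = {a,b}; new: +{a,b}
  S→A B A: FOLLOW(A) ⊇ FOLLOW(S) ⊇ {$,b}; new: +{$}
  FOLLOW(S)={$,b}  FOLLOW(A)={$,a,b}  FOLLOW(B)={a,b}
round 2: done
  FOLLOW(S)={$,b}  FOLLOW(A)={$,a,b}  FOLLOW(B)={a,b}

FOLLOW(A) = ["$", "a", "b"]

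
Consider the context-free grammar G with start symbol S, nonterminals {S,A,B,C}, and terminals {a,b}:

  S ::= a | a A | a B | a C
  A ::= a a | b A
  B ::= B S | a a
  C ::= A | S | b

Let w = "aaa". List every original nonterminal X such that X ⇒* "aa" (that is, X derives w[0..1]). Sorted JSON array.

CNF form of G:
  S -> T0 A | T0 B | T0 C | a
  A -> T0 T0 | T1 A
  B -> B S | T0 T0
  C -> T0 A | T0 B | T0 C | T0 T0 | T1 A | a | b
  T0 -> a
  T1 -> b

Fill CYK table bottom-up — only the sub-triangle for w[0..1]:
  T[0,0] 'a' = {C,S,T0}  orig:{C,S}
  T[1,1] 'a' = {C,S,T0}  orig:{C,S}
  T[0,1] 'aa' = {A,B,C,S}

Original NTs in T[0,1] deriving "aa": ["A", "B", "C", "S"]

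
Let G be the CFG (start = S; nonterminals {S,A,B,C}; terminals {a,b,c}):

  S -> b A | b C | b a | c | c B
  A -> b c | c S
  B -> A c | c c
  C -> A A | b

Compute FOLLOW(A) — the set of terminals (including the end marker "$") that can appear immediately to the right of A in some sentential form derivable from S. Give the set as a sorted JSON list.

FIRST iteration:
iter 1:
  A via A→b c: +{b}
  A via A→c S: +{c}
  B via B→A c: +{b,c}
  C via C→A A: +{b,c}
  S via S→b A: +{b}
  S via S→c: +{c}
  FIRST(S)={b,c}  FIRST(A)={b,c}  FIRST(B)={b,c}  FIRST(C)={b,c}
iter 2: (no change)
  FIRST(S)={b,c}  FIRST(A)={b,c}  FIRST(B)={b,c}  FIRST(C)={b,c}

Compute FOLLOW by fixpoint:
seed FOLLOW(S) with $
pass 1:
  B→A c: FOLLOW(A) ⊇ FIRST(c) = {c}; new: +{c}
  C→A A: FOLLOW(A) ⊇ FIRST(A) = {b,c}; new: +{b}
  S→b A: FOLLOW(A) ⊇ FOLLOW(S) ⊇ {$}; new: +{$}
  S→b C: FOLLOW(C) ⊇ FOLLOW(S) ⊇ {$}; new: +{$}
  S→c B: FOLLOW(B) ⊇ FOLLOW(S) ⊇ {$}; new: +{$}
  S: {$}  A: {$,b,c}  B: {$}  C: {$}
pass 2:
  A→c S: FOLLOW(S) ⊇ FOLLOW(A) ⊇ {$,b,c}; new: +{b,c}
  S→b C: FOLLOW(C) ⊇ FOLLOW(S) ⊇ {$,b,c}; new: +{b,c}
  S→c B: FOLLOW(B) ⊇ FOLLOW(S) ⊇ {$,b,c}; new: +{b,c}
  S: {$,b,c}  A: {$,b,c}  B: {$,b,c}  C: {$,b,c}
pass 3: — fixpoint
  S: {$,b,c}  A: {$,b,c}  B: {$,b,c}  C: {$,b,c}

FOLLOW(A) = ["$", "b", "c"]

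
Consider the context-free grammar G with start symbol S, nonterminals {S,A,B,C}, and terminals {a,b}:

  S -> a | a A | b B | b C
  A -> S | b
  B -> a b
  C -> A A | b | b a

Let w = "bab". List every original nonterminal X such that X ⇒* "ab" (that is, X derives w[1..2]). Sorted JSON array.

CNF form of G:
  S -> T0 A | T1 B | T1 C | a
  A -> T0 A | T1 B | T1 C | a | b
  B -> T0 T1
  C -> A A | T1 T0 | b
  T0 -> a
  T1 -> b

Fill CYK table bottom-up, restricted to cells inside w[1..2]:
  cell(1,1) a: {A,S,T0}  orig:{A,S}
  cell(2,2) b: {A,C,T1}  orig:{A,C}
  cell(1,2) ab: {A,B,C,S}

Original NTs in T[1,2] deriving "ab": ["A", "B", "C", "S"]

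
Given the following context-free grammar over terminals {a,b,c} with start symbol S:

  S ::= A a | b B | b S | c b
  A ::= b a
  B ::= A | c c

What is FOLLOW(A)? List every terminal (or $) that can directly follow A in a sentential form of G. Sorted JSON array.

FIRST sets, iterate to fixpoint:
pass 1:
  A via A→b a: +{b}
  B via B→A: +{b}
  B via B→c c: +{c}
  S via S→A a: +{b}
  S via S→c b: +{c}
  S: {b,c}  A: {b}  B: {b,c}
pass 2: (stable)
  S: {b,c}  A: {b}  B: {b,c}

Compute FOLLOW by fixpoint:
seed FOLLOW(S) with $
pass 1:
  S→A a: FOLLOW(A) ⊇ FIRST(a) = {a}; new: +{a}
  S→b B: FOLLOW(B) ⊇ FOLLOW(S) ⊇ {$}; new: +{$}
  S: {$}  A: {a}  B: {$}
pass 2:
  B→A: FOLLOW(A) ⊇ FOLLOW(B) ⊇ {$}; new: +{$}
  S: {$}  A: {$,a}  B: {$}
pass 3: (no change)
  S: {$}  A: {$,a}  B: {$}

FOLLOW(A) = ["$", "a"]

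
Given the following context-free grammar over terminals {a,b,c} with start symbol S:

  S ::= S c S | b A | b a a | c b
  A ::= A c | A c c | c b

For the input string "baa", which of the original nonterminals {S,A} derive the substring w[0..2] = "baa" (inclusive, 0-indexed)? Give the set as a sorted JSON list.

CNF form of G:
  S -> S X4 | T0 T1 | T1 A | T1 X5
  A -> A T0 | A X3 | T0 T1
  T0 -> c
  T1 -> b
  T2 -> a
  X3 -> T0 T0
  X4 -> T0 S
  X5 -> T2 T2

Fill CYK table bottom-up — only the sub-triangle for w[0..2]:
  cell(0,0) b: {T1}  orig:{}
  cell(1,1) a: {T2}  orig:{}
  cell(2,2) a: {T2}  orig:{}
  cell(0,1) ba: ∅
  cell(1,2) aa: {X5}  orig:{}
  cell(0,2) baa: {S}

Original NTs in T[0,2] deriving "baa": ["S"]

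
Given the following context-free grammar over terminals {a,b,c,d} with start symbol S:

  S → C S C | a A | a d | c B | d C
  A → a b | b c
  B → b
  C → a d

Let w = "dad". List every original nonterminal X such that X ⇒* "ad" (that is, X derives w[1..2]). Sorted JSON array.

Convert to CNF:
  S -> C X4 | T0 A | T0 T3 | T2 B | T3 C
  A -> T0 T1 | T1 T2
  B -> b
  C -> T0 T3
  T0 -> a
  T1 -> b
  T2 -> c
  T3 -> d
  X4 -> S C

CYK fill (cells [i..j] with 1 ≤ i ≤ j ≤ 2 only):
  [1..1]={T0}  "a"  orig:{}
  [2..2]={T3}  "d"  orig:{}
  [1..2]={C,S}  "ad"

Original NTs in T[1,2] deriving "ad": ["C", "S"]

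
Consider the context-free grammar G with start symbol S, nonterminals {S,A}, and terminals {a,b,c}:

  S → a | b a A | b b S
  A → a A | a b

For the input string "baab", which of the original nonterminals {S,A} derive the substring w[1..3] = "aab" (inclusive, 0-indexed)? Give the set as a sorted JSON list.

Convert to CNF:
  S -> T1 X2 | T1 X3 | a
  A -> T0 A | T0 T1
  T0 -> a
  T1 -> b
  X2 -> T0 A
  X3 -> T1 S

CYK table (by increasing span) — only the sub-triangle for w[1..3]:
  cell(1,1) a: {S,T0}  orig:{S}
  cell(2,2) a: {S,T0}  orig:{S}
  cell(3,3) b: {T1}  orig:{}
  cell(1,2) aa: ∅
  cell(2,3) ab: {A}
  cell(1,3) aab: {A,X2}  orig:{A}

Original NTs in T[1,3] deriving "aab": ["A"]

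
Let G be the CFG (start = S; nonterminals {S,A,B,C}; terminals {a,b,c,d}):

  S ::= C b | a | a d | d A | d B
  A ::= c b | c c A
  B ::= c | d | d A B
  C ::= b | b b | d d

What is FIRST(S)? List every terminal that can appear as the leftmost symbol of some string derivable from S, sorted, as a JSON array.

FIRST sets, iterate to fixpoint:
round 1:
  A via A→c b: +{c}
  B via B→c: +{c}
  B via B→d: +{d}
  C via C→b: +{b}
  C via C→d d: +{d}
  S via S→C b: +{b,d}
  S via S→a: +{a}
  S: {a,b,d}  A: {c}  B: {c,d}  C: {b,d}
round 2: (stable)
  S: {a,b,d}  A: {c}  B: {c,d}  C: {b,d}

FIRST(S) = ["a", "b", "d"]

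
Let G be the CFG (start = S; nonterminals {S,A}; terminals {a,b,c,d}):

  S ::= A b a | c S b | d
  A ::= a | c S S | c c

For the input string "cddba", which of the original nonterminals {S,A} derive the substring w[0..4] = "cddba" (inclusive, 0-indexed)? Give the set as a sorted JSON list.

CNF form of G:
  S -> A X4 | T0 X5 | d
  A -> T0 T0 | T0 X3 | a
  T0 -> c
  T1 -> b
  T2 -> a
  X3 -> S S
  X4 -> T1 T2
  X5 -> S T1

CYK fill (cells [i..j] with 0 ≤ i ≤ j ≤ 4 only):
  [0..0]={T0}  "c"  orig:{}
  [1..1]={S}  "d"
  [2..2]={S}  "d"
  [3..3]={T1}  "b"  orig:{}
  [4..4]={A,T2}  "a"  orig:{A}
  [0..1]=∅  "cd"
  [1..2]={X3}  "dd"  orig:{}
  [2..3]={X5}  "db"  orig:{}
  [3..4]={X4}  "ba"  orig:{}
  [0..2]={A}  "cdd"
  [1..3]=∅  "ddb"
  [2..4]=∅  "dba"
  [0..3]=∅  "cddb"
  [1..4]=∅  "ddba"
  [0..4]={S}  "cddba"

Original NTs in T[0,4] deriving "cddba": ["S"]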